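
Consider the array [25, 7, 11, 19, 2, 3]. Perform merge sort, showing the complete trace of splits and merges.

Merge sort trace:

Split: [25, 7, 11, 19, 2, 3] -> [25, 7, 11] and [19, 2, 3]
  Split: [25, 7, 11] -> [25] and [7, 11]
    Split: [7, 11] -> [7] and [11]
    Merge: [7] + [11] -> [7, 11]
  Merge: [25] + [7, 11] -> [7, 11, 25]
  Split: [19, 2, 3] -> [19] and [2, 3]
    Split: [2, 3] -> [2] and [3]
    Merge: [2] + [3] -> [2, 3]
  Merge: [19] + [2, 3] -> [2, 3, 19]
Merge: [7, 11, 25] + [2, 3, 19] -> [2, 3, 7, 11, 19, 25]

Final sorted array: [2, 3, 7, 11, 19, 25]

The merge sort proceeds by recursively splitting the array and merging sorted halves.
After all merges, the sorted array is [2, 3, 7, 11, 19, 25].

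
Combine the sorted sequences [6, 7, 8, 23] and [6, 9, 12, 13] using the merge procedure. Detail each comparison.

Merging process:

Compare 6 vs 6: take 6 from left. Merged: [6]
Compare 7 vs 6: take 6 from right. Merged: [6, 6]
Compare 7 vs 9: take 7 from left. Merged: [6, 6, 7]
Compare 8 vs 9: take 8 from left. Merged: [6, 6, 7, 8]
Compare 23 vs 9: take 9 from right. Merged: [6, 6, 7, 8, 9]
Compare 23 vs 12: take 12 from right. Merged: [6, 6, 7, 8, 9, 12]
Compare 23 vs 13: take 13 from right. Merged: [6, 6, 7, 8, 9, 12, 13]
Append remaining from left: [23]. Merged: [6, 6, 7, 8, 9, 12, 13, 23]

Final merged array: [6, 6, 7, 8, 9, 12, 13, 23]
Total comparisons: 7

The merged array is [6, 6, 7, 8, 9, 12, 13, 23], requiring 7 comparisons. The merge step runs in O(n) time where n is the total number of elements.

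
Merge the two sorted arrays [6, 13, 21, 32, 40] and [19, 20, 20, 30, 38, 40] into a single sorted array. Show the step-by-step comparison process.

Merging process:

Compare 6 vs 19: take 6 from left. Merged: [6]
Compare 13 vs 19: take 13 from left. Merged: [6, 13]
Compare 21 vs 19: take 19 from right. Merged: [6, 13, 19]
Compare 21 vs 20: take 20 from right. Merged: [6, 13, 19, 20]
Compare 21 vs 20: take 20 from right. Merged: [6, 13, 19, 20, 20]
Compare 21 vs 30: take 21 from left. Merged: [6, 13, 19, 20, 20, 21]
Compare 32 vs 30: take 30 from right. Merged: [6, 13, 19, 20, 20, 21, 30]
Compare 32 vs 38: take 32 from left. Merged: [6, 13, 19, 20, 20, 21, 30, 32]
Compare 40 vs 38: take 38 from right. Merged: [6, 13, 19, 20, 20, 21, 30, 32, 38]
Compare 40 vs 40: take 40 from left. Merged: [6, 13, 19, 20, 20, 21, 30, 32, 38, 40]
Append remaining from right: [40]. Merged: [6, 13, 19, 20, 20, 21, 30, 32, 38, 40, 40]

Final merged array: [6, 13, 19, 20, 20, 21, 30, 32, 38, 40, 40]
Total comparisons: 10

The merged array is [6, 13, 19, 20, 20, 21, 30, 32, 38, 40, 40], requiring 10 comparisons. The merge step runs in O(n) time where n is the total number of elements.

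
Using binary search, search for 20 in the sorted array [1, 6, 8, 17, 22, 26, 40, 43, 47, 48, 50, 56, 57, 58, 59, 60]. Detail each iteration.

Binary search for 20 in [1, 6, 8, 17, 22, 26, 40, 43, 47, 48, 50, 56, 57, 58, 59, 60]:

lo=0, hi=15, mid=7, arr[mid]=43 -> 43 > 20, search left half
lo=0, hi=6, mid=3, arr[mid]=17 -> 17 < 20, search right half
lo=4, hi=6, mid=5, arr[mid]=26 -> 26 > 20, search left half
lo=4, hi=4, mid=4, arr[mid]=22 -> 22 > 20, search left half
lo=4 > hi=3, target 20 not found

Binary search determines that 20 is not in the array after 4 comparisons. The search space was exhausted without finding the target.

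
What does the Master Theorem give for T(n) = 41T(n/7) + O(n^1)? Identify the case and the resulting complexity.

Master Theorem for T(n) = 41T(n/7) + O(n^1):

a = 41, b = 7, c = 1
log_b(a) = log_7(41) = 1.9084

Case 1: c = 1 < log_7(41) = 1.9084
T(n) = O(n^(log_7 41))

For T(n) = 41T(n/7) + O(n^1): log_7(41) = 1.9084. This is Case 1 of the Master Theorem (c < log_b(a), work dominated by leaves), giving O(n^(log_7 41)).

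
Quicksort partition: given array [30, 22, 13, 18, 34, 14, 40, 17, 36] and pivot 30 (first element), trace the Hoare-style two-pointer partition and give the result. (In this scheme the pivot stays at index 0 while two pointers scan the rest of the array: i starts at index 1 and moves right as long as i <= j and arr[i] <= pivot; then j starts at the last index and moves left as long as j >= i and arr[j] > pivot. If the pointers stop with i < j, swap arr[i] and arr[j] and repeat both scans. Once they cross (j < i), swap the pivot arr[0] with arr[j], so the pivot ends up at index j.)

Hoare-style two-pointer partition with pivot = 30:

Initial array: [30, 22, 13, 18, 34, 14, 40, 17, 36]

Pointers start at i = 1, j = 8.
i stops at index 4 (arr[4]=34 > 30), j stops at index 7 (arr[7]=17 <= 30): swap arr[4] and arr[7], array becomes [30, 22, 13, 18, 17, 14, 40, 34, 36]
i ends at 6, j ends at 5: the pointers have crossed (j < i), so scanning stops.

Swap pivot arr[0] with arr[5] to place pivot at position 5: [14, 22, 13, 18, 17, 30, 40, 34, 36]
Pivot position: 5

After partitioning with pivot 30, the array becomes [14, 22, 13, 18, 17, 30, 40, 34, 36]. The pivot is placed at index 5. All elements to the left of the pivot are <= 30, and all elements to the right are > 30.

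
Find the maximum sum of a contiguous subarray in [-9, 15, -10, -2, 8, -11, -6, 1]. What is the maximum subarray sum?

Using Kadane's algorithm on [-9, 15, -10, -2, 8, -11, -6, 1]:

Scanning through the array:
Position 1 (value 15): max_ending_here = 15, max_so_far = 15
Position 2 (value -10): max_ending_here = 5, max_so_far = 15
Position 3 (value -2): max_ending_here = 3, max_so_far = 15
Position 4 (value 8): max_ending_here = 11, max_so_far = 15
Position 5 (value -11): max_ending_here = 0, max_so_far = 15
Position 6 (value -6): max_ending_here = -6, max_so_far = 15
Position 7 (value 1): max_ending_here = 1, max_so_far = 15

Maximum subarray: [15]
Maximum sum: 15

The maximum subarray is [15] with sum 15. This subarray runs from index 1 to index 1.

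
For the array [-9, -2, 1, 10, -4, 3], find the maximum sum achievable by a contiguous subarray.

Using Kadane's algorithm on [-9, -2, 1, 10, -4, 3]:

Scanning through the array:
Position 1 (value -2): max_ending_here = -2, max_so_far = -2
Position 2 (value 1): max_ending_here = 1, max_so_far = 1
Position 3 (value 10): max_ending_here = 11, max_so_far = 11
Position 4 (value -4): max_ending_here = 7, max_so_far = 11
Position 5 (value 3): max_ending_here = 10, max_so_far = 11

Maximum subarray: [1, 10]
Maximum sum: 11

The maximum subarray is [1, 10] with sum 11. This subarray runs from index 2 to index 3.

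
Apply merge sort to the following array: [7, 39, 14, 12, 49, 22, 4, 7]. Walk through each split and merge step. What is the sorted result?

Merge sort trace:

Split: [7, 39, 14, 12, 49, 22, 4, 7] -> [7, 39, 14, 12] and [49, 22, 4, 7]
  Split: [7, 39, 14, 12] -> [7, 39] and [14, 12]
    Split: [7, 39] -> [7] and [39]
    Merge: [7] + [39] -> [7, 39]
    Split: [14, 12] -> [14] and [12]
    Merge: [14] + [12] -> [12, 14]
  Merge: [7, 39] + [12, 14] -> [7, 12, 14, 39]
  Split: [49, 22, 4, 7] -> [49, 22] and [4, 7]
    Split: [49, 22] -> [49] and [22]
    Merge: [49] + [22] -> [22, 49]
    Split: [4, 7] -> [4] and [7]
    Merge: [4] + [7] -> [4, 7]
  Merge: [22, 49] + [4, 7] -> [4, 7, 22, 49]
Merge: [7, 12, 14, 39] + [4, 7, 22, 49] -> [4, 7, 7, 12, 14, 22, 39, 49]

Final sorted array: [4, 7, 7, 12, 14, 22, 39, 49]

The merge sort proceeds by recursively splitting the array and merging sorted halves.
After all merges, the sorted array is [4, 7, 7, 12, 14, 22, 39, 49].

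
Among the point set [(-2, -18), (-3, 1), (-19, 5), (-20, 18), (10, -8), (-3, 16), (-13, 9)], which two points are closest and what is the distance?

Computing all pairwise distances among 7 points:

d((-2, -18), (-3, 1)) = 19.0263
d((-2, -18), (-19, 5)) = 28.6007
d((-2, -18), (-20, 18)) = 40.2492
d((-2, -18), (10, -8)) = 15.6205
d((-2, -18), (-3, 16)) = 34.0147
d((-2, -18), (-13, 9)) = 29.1548
d((-3, 1), (-19, 5)) = 16.4924
d((-3, 1), (-20, 18)) = 24.0416
d((-3, 1), (10, -8)) = 15.8114
d((-3, 1), (-3, 16)) = 15.0
d((-3, 1), (-13, 9)) = 12.8062
d((-19, 5), (-20, 18)) = 13.0384
d((-19, 5), (10, -8)) = 31.7805
d((-19, 5), (-3, 16)) = 19.4165
d((-19, 5), (-13, 9)) = 7.2111 <-- minimum
d((-20, 18), (10, -8)) = 39.6989
d((-20, 18), (-3, 16)) = 17.1172
d((-20, 18), (-13, 9)) = 11.4018
d((10, -8), (-3, 16)) = 27.2947
d((10, -8), (-13, 9)) = 28.6007
d((-3, 16), (-13, 9)) = 12.2066

Closest pair: (-19, 5) and (-13, 9) with distance 7.2111

The closest pair is (-19, 5) and (-13, 9) with Euclidean distance 7.2111. For 7 points, brute-force pairwise comparison is shown above. For large n, the divide-and-conquer algorithm (sort by x, recurse on halves, check the dividing strip) achieves O(n log n).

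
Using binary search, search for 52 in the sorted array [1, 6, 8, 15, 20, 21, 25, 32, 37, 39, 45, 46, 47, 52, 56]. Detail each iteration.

Binary search for 52 in [1, 6, 8, 15, 20, 21, 25, 32, 37, 39, 45, 46, 47, 52, 56]:

lo=0, hi=14, mid=7, arr[mid]=32 -> 32 < 52, search right half
lo=8, hi=14, mid=11, arr[mid]=46 -> 46 < 52, search right half
lo=12, hi=14, mid=13, arr[mid]=52 -> Found target at index 13!

Binary search finds 52 at index 13 after 3 comparisons. The search repeatedly halves the search space by comparing with the middle element.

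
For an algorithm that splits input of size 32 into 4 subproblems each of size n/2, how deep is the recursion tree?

For divide and conquer with division factor 2:

Problem sizes at each level:
Level 0: 32
Level 1: 16
Level 2: 8
Level 3: 4
Level 4: 2
Level 5: 1

The root is level 0 and the size-1 base case is level 5 (the tree spans levels 0 through 5, i.e. 6 levels counting the root), so the depth is the number of divisions: log_2(32) = 5

The recursion tree depth is log_2(32) = 5. At each level, the problem size is divided by 2, so it takes 5 divisions to reduce to a base case of size 1. The algorithm makes 4 recursive calls at each level.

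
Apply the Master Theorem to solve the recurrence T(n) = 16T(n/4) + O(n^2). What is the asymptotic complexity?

Master Theorem for T(n) = 16T(n/4) + O(n^2):

a = 16, b = 4, c = 2
log_b(a) = log_4(16) = 2.0000

Case 2: c = 2 = log_4(16) = 2.0000
T(n) = O(n^2 log n) = O(n^2 log n)

For T(n) = 16T(n/4) + O(n^2): log_4(16) = 2.0000. This is Case 2 of the Master Theorem (c = log_b(a), equal work at all levels), giving O(n^2 log n).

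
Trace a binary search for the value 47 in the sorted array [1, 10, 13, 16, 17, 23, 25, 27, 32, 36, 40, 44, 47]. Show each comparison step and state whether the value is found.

Binary search for 47 in [1, 10, 13, 16, 17, 23, 25, 27, 32, 36, 40, 44, 47]:

lo=0, hi=12, mid=6, arr[mid]=25 -> 25 < 47, search right half
lo=7, hi=12, mid=9, arr[mid]=36 -> 36 < 47, search right half
lo=10, hi=12, mid=11, arr[mid]=44 -> 44 < 47, search right half
lo=12, hi=12, mid=12, arr[mid]=47 -> Found target at index 12!

Binary search finds 47 at index 12 after 4 comparisons. The search repeatedly halves the search space by comparing with the middle element.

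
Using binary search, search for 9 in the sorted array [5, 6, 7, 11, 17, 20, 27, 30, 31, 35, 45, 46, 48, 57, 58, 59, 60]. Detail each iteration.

Binary search for 9 in [5, 6, 7, 11, 17, 20, 27, 30, 31, 35, 45, 46, 48, 57, 58, 59, 60]:

lo=0, hi=16, mid=8, arr[mid]=31 -> 31 > 9, search left half
lo=0, hi=7, mid=3, arr[mid]=11 -> 11 > 9, search left half
lo=0, hi=2, mid=1, arr[mid]=6 -> 6 < 9, search right half
lo=2, hi=2, mid=2, arr[mid]=7 -> 7 < 9, search right half
lo=3 > hi=2, target 9 not found

Binary search determines that 9 is not in the array after 4 comparisons. The search space was exhausted without finding the target.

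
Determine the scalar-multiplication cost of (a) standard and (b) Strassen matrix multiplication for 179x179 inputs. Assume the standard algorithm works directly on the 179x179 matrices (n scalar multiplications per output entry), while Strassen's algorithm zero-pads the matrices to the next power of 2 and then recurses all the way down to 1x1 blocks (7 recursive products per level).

Matrix multiplication for 179x179 matrices:

Strassen's algorithm requires power-of-2 dimensions. Pad 179x179 to 256x256 (next power of 2).

Standard algorithm: 179^3 = 5735339 multiplications
Strassen's algorithm: 7^(log2(256)) = 7^8 = 5764801 multiplications
Difference: 5735339 - 5764801 = -29462 (Strassen uses MORE here due to padding overhead — for small or just-over-power-of-2 n, padding can outweigh the per-level savings)

Standard: 5735339 multiplications (179^3). Strassen: 5764801 multiplications (7^8, after padding to 256x256). Strassen reduces 8 recursive multiplications to 7 at each level.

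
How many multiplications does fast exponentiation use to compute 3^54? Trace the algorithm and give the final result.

Computing 3^54 by squaring (build up from 3^1; each line after the first costs one multiplication):

3^1 = 3
3^2 = (3^1)^2 = 3^2 = 9
3^3 = 3 * 3^2 = 3 * 9 = 27
3^6 = (3^3)^2 = 27^2 = 729
3^12 = (3^6)^2 = 729^2 = 531441
3^13 = 3 * 3^12 = 3 * 531441 = 1594323
3^26 = (3^13)^2 = 1594323^2 = 2541865828329
3^27 = 3 * 3^26 = 3 * 2541865828329 = 7625597484987
3^54 = (3^27)^2 = 7625597484987^2 = 58149737003040059690390169

Result: 58149737003040059690390169
Multiplications needed: 8 (8 lines after 3^1)

3^54 = 58149737003040059690390169. Using exponentiation by squaring, this requires 8 multiplications. The key idea: if the exponent is even, square the half-power; if odd, multiply by the base once.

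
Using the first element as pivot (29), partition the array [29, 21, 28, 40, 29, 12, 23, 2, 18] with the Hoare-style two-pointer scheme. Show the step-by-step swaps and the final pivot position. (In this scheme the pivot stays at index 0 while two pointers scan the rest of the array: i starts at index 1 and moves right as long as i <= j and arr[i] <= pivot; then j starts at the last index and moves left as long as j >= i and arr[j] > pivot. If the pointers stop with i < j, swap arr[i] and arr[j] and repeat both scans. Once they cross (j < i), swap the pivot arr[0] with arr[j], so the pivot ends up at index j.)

Hoare-style two-pointer partition with pivot = 29:

Initial array: [29, 21, 28, 40, 29, 12, 23, 2, 18]

Pointers start at i = 1, j = 8.
i stops at index 3 (arr[3]=40 > 29), j stops at index 8 (arr[8]=18 <= 29): swap arr[3] and arr[8], array becomes [29, 21, 28, 18, 29, 12, 23, 2, 40]
i ends at 8, j ends at 7: the pointers have crossed (j < i), so scanning stops.

Swap pivot arr[0] with arr[7] to place pivot at position 7: [2, 21, 28, 18, 29, 12, 23, 29, 40]
Pivot position: 7

After partitioning with pivot 29, the array becomes [2, 21, 28, 18, 29, 12, 23, 29, 40]. The pivot is placed at index 7. All elements to the left of the pivot are <= 29, and all elements to the right are > 29.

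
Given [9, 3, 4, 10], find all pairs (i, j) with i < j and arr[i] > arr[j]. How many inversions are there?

Finding inversions in [9, 3, 4, 10]:

(0, 1): arr[0]=9 > arr[1]=3
(0, 2): arr[0]=9 > arr[2]=4

Total inversions: 2

The array has 2 inversion(s): (0,1), (0,2). Each pair (i,j) satisfies i < j and arr[i] > arr[j].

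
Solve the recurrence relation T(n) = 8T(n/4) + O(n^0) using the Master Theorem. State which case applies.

Master Theorem for T(n) = 8T(n/4) + O(n^0):

a = 8, b = 4, c = 0
log_b(a) = log_4(8) = 1.5000

Case 1: c = 0 < log_4(8) = 1.5000
T(n) = O(n^(log_4 8))

For T(n) = 8T(n/4) + O(n^0): log_4(8) = 1.5000. This is Case 1 of the Master Theorem (c < log_b(a), work dominated by leaves), giving O(n^(log_4 8)).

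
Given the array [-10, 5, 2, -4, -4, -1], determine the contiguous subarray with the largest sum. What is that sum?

Using Kadane's algorithm on [-10, 5, 2, -4, -4, -1]:

Scanning through the array:
Position 1 (value 5): max_ending_here = 5, max_so_far = 5
Position 2 (value 2): max_ending_here = 7, max_so_far = 7
Position 3 (value -4): max_ending_here = 3, max_so_far = 7
Position 4 (value -4): max_ending_here = -1, max_so_far = 7
Position 5 (value -1): max_ending_here = -1, max_so_far = 7

Maximum subarray: [5, 2]
Maximum sum: 7

The maximum subarray is [5, 2] with sum 7. This subarray runs from index 1 to index 2.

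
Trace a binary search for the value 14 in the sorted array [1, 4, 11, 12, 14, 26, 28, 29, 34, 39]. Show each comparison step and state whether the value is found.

Binary search for 14 in [1, 4, 11, 12, 14, 26, 28, 29, 34, 39]:

lo=0, hi=9, mid=4, arr[mid]=14 -> Found target at index 4!

Binary search finds 14 at index 4 after 1 comparisons. The search repeatedly halves the search space by comparing with the middle element.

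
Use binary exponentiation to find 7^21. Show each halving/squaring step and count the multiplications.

Computing 7^21 by squaring (build up from 7^1; each line after the first costs one multiplication):

7^1 = 7
7^2 = (7^1)^2 = 7^2 = 49
7^4 = (7^2)^2 = 49^2 = 2401
7^5 = 7 * 7^4 = 7 * 2401 = 16807
7^10 = (7^5)^2 = 16807^2 = 282475249
7^20 = (7^10)^2 = 282475249^2 = 79792266297612001
7^21 = 7 * 7^20 = 7 * 79792266297612001 = 558545864083284007

Result: 558545864083284007
Multiplications needed: 6 (6 lines after 7^1)

7^21 = 558545864083284007. Using exponentiation by squaring, this requires 6 multiplications. The key idea: if the exponent is even, square the half-power; if odd, multiply by the base once.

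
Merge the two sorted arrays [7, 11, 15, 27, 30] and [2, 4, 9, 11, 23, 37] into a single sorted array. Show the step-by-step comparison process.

Merging process:

Compare 7 vs 2: take 2 from right. Merged: [2]
Compare 7 vs 4: take 4 from right. Merged: [2, 4]
Compare 7 vs 9: take 7 from left. Merged: [2, 4, 7]
Compare 11 vs 9: take 9 from right. Merged: [2, 4, 7, 9]
Compare 11 vs 11: take 11 from left. Merged: [2, 4, 7, 9, 11]
Compare 15 vs 11: take 11 from right. Merged: [2, 4, 7, 9, 11, 11]
Compare 15 vs 23: take 15 from left. Merged: [2, 4, 7, 9, 11, 11, 15]
Compare 27 vs 23: take 23 from right. Merged: [2, 4, 7, 9, 11, 11, 15, 23]
Compare 27 vs 37: take 27 from left. Merged: [2, 4, 7, 9, 11, 11, 15, 23, 27]
Compare 30 vs 37: take 30 from left. Merged: [2, 4, 7, 9, 11, 11, 15, 23, 27, 30]
Append remaining from right: [37]. Merged: [2, 4, 7, 9, 11, 11, 15, 23, 27, 30, 37]

Final merged array: [2, 4, 7, 9, 11, 11, 15, 23, 27, 30, 37]
Total comparisons: 10

The merged array is [2, 4, 7, 9, 11, 11, 15, 23, 27, 30, 37], requiring 10 comparisons. The merge step runs in O(n) time where n is the total number of elements.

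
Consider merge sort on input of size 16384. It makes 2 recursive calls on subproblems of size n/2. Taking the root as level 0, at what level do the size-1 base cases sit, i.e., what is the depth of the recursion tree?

For divide and conquer with division factor 2:

Problem sizes at each level:
Level 0: 16384
Level 1: 8192
Level 2: 4096
Level 3: 2048
Level 4: 1024
Level 5: 512
Level 6: 256
Level 7: 128
Level 8: 64
Level 9: 32
Level 10: 16
Level 11: 8
Level 12: 4
Level 13: 2
Level 14: 1

The root is level 0 and the size-1 base case is level 14 (the tree spans levels 0 through 14, i.e. 15 levels counting the root), so the depth is the number of divisions: log_2(16384) = 14

The recursion tree depth is log_2(16384) = 14. At each level, the problem size is divided by 2, so it takes 14 divisions to reduce to a base case of size 1. The algorithm makes 2 recursive calls at each level.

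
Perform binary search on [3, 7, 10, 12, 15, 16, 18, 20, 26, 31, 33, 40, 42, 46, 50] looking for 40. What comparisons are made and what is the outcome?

Binary search for 40 in [3, 7, 10, 12, 15, 16, 18, 20, 26, 31, 33, 40, 42, 46, 50]:

lo=0, hi=14, mid=7, arr[mid]=20 -> 20 < 40, search right half
lo=8, hi=14, mid=11, arr[mid]=40 -> Found target at index 11!

Binary search finds 40 at index 11 after 2 comparisons. The search repeatedly halves the search space by comparing with the middle element.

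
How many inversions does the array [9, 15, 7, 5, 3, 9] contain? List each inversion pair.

Finding inversions in [9, 15, 7, 5, 3, 9]:

(0, 2): arr[0]=9 > arr[2]=7
(0, 3): arr[0]=9 > arr[3]=5
(0, 4): arr[0]=9 > arr[4]=3
(1, 2): arr[1]=15 > arr[2]=7
(1, 3): arr[1]=15 > arr[3]=5
(1, 4): arr[1]=15 > arr[4]=3
(1, 5): arr[1]=15 > arr[5]=9
(2, 3): arr[2]=7 > arr[3]=5
(2, 4): arr[2]=7 > arr[4]=3
(3, 4): arr[3]=5 > arr[4]=3

Total inversions: 10

The array has 10 inversion(s): (0,2), (0,3), (0,4), (1,2), (1,3), (1,4), (1,5), (2,3), (2,4), (3,4). Each pair (i,j) satisfies i < j and arr[i] > arr[j].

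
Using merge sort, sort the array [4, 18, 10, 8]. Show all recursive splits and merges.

Merge sort trace:

Split: [4, 18, 10, 8] -> [4, 18] and [10, 8]
  Split: [4, 18] -> [4] and [18]
  Merge: [4] + [18] -> [4, 18]
  Split: [10, 8] -> [10] and [8]
  Merge: [10] + [8] -> [8, 10]
Merge: [4, 18] + [8, 10] -> [4, 8, 10, 18]

Final sorted array: [4, 8, 10, 18]

The merge sort proceeds by recursively splitting the array and merging sorted halves.
After all merges, the sorted array is [4, 8, 10, 18].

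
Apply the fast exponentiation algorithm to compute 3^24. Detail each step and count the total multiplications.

Computing 3^24 by squaring (build up from 3^1; each line after the first costs one multiplication):

3^1 = 3
3^2 = (3^1)^2 = 3^2 = 9
3^3 = 3 * 3^2 = 3 * 9 = 27
3^6 = (3^3)^2 = 27^2 = 729
3^12 = (3^6)^2 = 729^2 = 531441
3^24 = (3^12)^2 = 531441^2 = 282429536481

Result: 282429536481
Multiplications needed: 5 (5 lines after 3^1)

3^24 = 282429536481. Using exponentiation by squaring, this requires 5 multiplications. The key idea: if the exponent is even, square the half-power; if odd, multiply by the base once.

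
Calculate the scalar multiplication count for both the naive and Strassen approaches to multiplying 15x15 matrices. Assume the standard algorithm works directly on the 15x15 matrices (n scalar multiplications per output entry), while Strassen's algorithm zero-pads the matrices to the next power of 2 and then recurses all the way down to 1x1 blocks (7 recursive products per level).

Matrix multiplication for 15x15 matrices:

Strassen's algorithm requires power-of-2 dimensions. Pad 15x15 to 16x16 (next power of 2).

Standard algorithm: 15^3 = 3375 multiplications
Strassen's algorithm: 7^(log2(16)) = 7^4 = 2401 multiplications
Savings: 3375 - 2401 = 974 multiplications

Standard: 3375 multiplications (15^3). Strassen: 2401 multiplications (7^4, after padding to 16x16). Strassen reduces 8 recursive multiplications to 7 at each level.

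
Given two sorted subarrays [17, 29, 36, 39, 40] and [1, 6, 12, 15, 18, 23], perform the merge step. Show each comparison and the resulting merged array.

Merging process:

Compare 17 vs 1: take 1 from right. Merged: [1]
Compare 17 vs 6: take 6 from right. Merged: [1, 6]
Compare 17 vs 12: take 12 from right. Merged: [1, 6, 12]
Compare 17 vs 15: take 15 from right. Merged: [1, 6, 12, 15]
Compare 17 vs 18: take 17 from left. Merged: [1, 6, 12, 15, 17]
Compare 29 vs 18: take 18 from right. Merged: [1, 6, 12, 15, 17, 18]
Compare 29 vs 23: take 23 from right. Merged: [1, 6, 12, 15, 17, 18, 23]
Append remaining from left: [29, 36, 39, 40]. Merged: [1, 6, 12, 15, 17, 18, 23, 29, 36, 39, 40]

Final merged array: [1, 6, 12, 15, 17, 18, 23, 29, 36, 39, 40]
Total comparisons: 7

The merged array is [1, 6, 12, 15, 17, 18, 23, 29, 36, 39, 40], requiring 7 comparisons. The merge step runs in O(n) time where n is the total number of elements.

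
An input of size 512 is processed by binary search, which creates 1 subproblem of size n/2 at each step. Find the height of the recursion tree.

For divide and conquer with division factor 2:

Problem sizes at each level:
Level 0: 512
Level 1: 256
Level 2: 128
Level 3: 64
Level 4: 32
Level 5: 16
Level 6: 8
Level 7: 4
Level 8: 2
Level 9: 1

The root is level 0 and the size-1 base case is level 9 (the tree spans levels 0 through 9, i.e. 10 levels counting the root), so the depth is the number of divisions: log_2(512) = 9

The recursion tree depth is log_2(512) = 9. At each level, the problem size is divided by 2, so it takes 9 divisions to reduce to a base case of size 1. The algorithm makes 1 recursive call at each level.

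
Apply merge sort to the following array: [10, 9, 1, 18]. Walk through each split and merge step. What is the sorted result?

Merge sort trace:

Split: [10, 9, 1, 18] -> [10, 9] and [1, 18]
  Split: [10, 9] -> [10] and [9]
  Merge: [10] + [9] -> [9, 10]
  Split: [1, 18] -> [1] and [18]
  Merge: [1] + [18] -> [1, 18]
Merge: [9, 10] + [1, 18] -> [1, 9, 10, 18]

Final sorted array: [1, 9, 10, 18]

The merge sort proceeds by recursively splitting the array and merging sorted halves.
After all merges, the sorted array is [1, 9, 10, 18].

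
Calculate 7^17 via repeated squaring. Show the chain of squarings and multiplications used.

Computing 7^17 by squaring (build up from 7^1; each line after the first costs one multiplication):

7^1 = 7
7^2 = (7^1)^2 = 7^2 = 49
7^4 = (7^2)^2 = 49^2 = 2401
7^8 = (7^4)^2 = 2401^2 = 5764801
7^16 = (7^8)^2 = 5764801^2 = 33232930569601
7^17 = 7 * 7^16 = 7 * 33232930569601 = 232630513987207

Result: 232630513987207
Multiplications needed: 5 (5 lines after 7^1)

7^17 = 232630513987207. Using exponentiation by squaring, this requires 5 multiplications. The key idea: if the exponent is even, square the half-power; if odd, multiply by the base once.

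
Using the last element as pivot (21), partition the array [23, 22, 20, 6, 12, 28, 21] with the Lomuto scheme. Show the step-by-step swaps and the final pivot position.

Lomuto partition with pivot = 21:

Initial array: [23, 22, 20, 6, 12, 28, 21]

arr[0]=23 > 21: no swap
arr[1]=22 > 21: no swap
arr[2]=20 <= 21: swap with position 0, array becomes [20, 22, 23, 6, 12, 28, 21]
arr[3]=6 <= 21: swap with position 1, array becomes [20, 6, 23, 22, 12, 28, 21]
arr[4]=12 <= 21: swap with position 2, array becomes [20, 6, 12, 22, 23, 28, 21]
arr[5]=28 > 21: no swap

Place pivot at position 3: [20, 6, 12, 21, 23, 28, 22]
Pivot position: 3

After partitioning with pivot 21, the array becomes [20, 6, 12, 21, 23, 28, 22]. The pivot is placed at index 3. All elements to the left of the pivot are <= 21, and all elements to the right are > 21.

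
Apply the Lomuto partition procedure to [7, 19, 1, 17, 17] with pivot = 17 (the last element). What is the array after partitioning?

Lomuto partition with pivot = 17:

Initial array: [7, 19, 1, 17, 17]

arr[0]=7 <= 17: swap with position 0, array becomes [7, 19, 1, 17, 17]
arr[1]=19 > 17: no swap
arr[2]=1 <= 17: swap with position 1, array becomes [7, 1, 19, 17, 17]
arr[3]=17 <= 17: swap with position 2, array becomes [7, 1, 17, 19, 17]

Place pivot at position 3: [7, 1, 17, 17, 19]
Pivot position: 3

After partitioning with pivot 17, the array becomes [7, 1, 17, 17, 19]. The pivot is placed at index 3. All elements to the left of the pivot are <= 17, and all elements to the right are > 17.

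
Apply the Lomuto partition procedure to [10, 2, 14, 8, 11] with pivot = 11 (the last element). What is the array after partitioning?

Lomuto partition with pivot = 11:

Initial array: [10, 2, 14, 8, 11]

arr[0]=10 <= 11: swap with position 0, array becomes [10, 2, 14, 8, 11]
arr[1]=2 <= 11: swap with position 1, array becomes [10, 2, 14, 8, 11]
arr[2]=14 > 11: no swap
arr[3]=8 <= 11: swap with position 2, array becomes [10, 2, 8, 14, 11]

Place pivot at position 3: [10, 2, 8, 11, 14]
Pivot position: 3

After partitioning with pivot 11, the array becomes [10, 2, 8, 11, 14]. The pivot is placed at index 3. All elements to the left of the pivot are <= 11, and all elements to the right are > 11.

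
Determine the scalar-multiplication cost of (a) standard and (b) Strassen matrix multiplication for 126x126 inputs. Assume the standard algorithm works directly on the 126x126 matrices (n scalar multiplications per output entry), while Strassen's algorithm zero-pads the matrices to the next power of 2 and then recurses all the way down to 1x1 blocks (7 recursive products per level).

Matrix multiplication for 126x126 matrices:

Strassen's algorithm requires power-of-2 dimensions. Pad 126x126 to 128x128 (next power of 2).

Standard algorithm: 126^3 = 2000376 multiplications
Strassen's algorithm: 7^(log2(128)) = 7^7 = 823543 multiplications
Savings: 2000376 - 823543 = 1176833 multiplications

Standard: 2000376 multiplications (126^3). Strassen: 823543 multiplications (7^7, after padding to 128x128). Strassen reduces 8 recursive multiplications to 7 at each level.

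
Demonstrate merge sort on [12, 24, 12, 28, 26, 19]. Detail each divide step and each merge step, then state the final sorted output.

Merge sort trace:

Split: [12, 24, 12, 28, 26, 19] -> [12, 24, 12] and [28, 26, 19]
  Split: [12, 24, 12] -> [12] and [24, 12]
    Split: [24, 12] -> [24] and [12]
    Merge: [24] + [12] -> [12, 24]
  Merge: [12] + [12, 24] -> [12, 12, 24]
  Split: [28, 26, 19] -> [28] and [26, 19]
    Split: [26, 19] -> [26] and [19]
    Merge: [26] + [19] -> [19, 26]
  Merge: [28] + [19, 26] -> [19, 26, 28]
Merge: [12, 12, 24] + [19, 26, 28] -> [12, 12, 19, 24, 26, 28]

Final sorted array: [12, 12, 19, 24, 26, 28]

The merge sort proceeds by recursively splitting the array and merging sorted halves.
After all merges, the sorted array is [12, 12, 19, 24, 26, 28].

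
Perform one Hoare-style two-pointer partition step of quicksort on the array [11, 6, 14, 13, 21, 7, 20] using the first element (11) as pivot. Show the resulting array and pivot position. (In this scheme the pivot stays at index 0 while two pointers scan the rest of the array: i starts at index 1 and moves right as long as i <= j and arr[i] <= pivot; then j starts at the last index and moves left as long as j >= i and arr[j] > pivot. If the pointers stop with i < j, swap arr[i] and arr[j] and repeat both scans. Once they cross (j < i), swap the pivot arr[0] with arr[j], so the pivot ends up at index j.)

Hoare-style two-pointer partition with pivot = 11:

Initial array: [11, 6, 14, 13, 21, 7, 20]

Pointers start at i = 1, j = 6.
i stops at index 2 (arr[2]=14 > 11), j stops at index 5 (arr[5]=7 <= 11): swap arr[2] and arr[5], array becomes [11, 6, 7, 13, 21, 14, 20]
i ends at 3, j ends at 2: the pointers have crossed (j < i), so scanning stops.

Swap pivot arr[0] with arr[2] to place pivot at position 2: [7, 6, 11, 13, 21, 14, 20]
Pivot position: 2

After partitioning with pivot 11, the array becomes [7, 6, 11, 13, 21, 14, 20]. The pivot is placed at index 2. All elements to the left of the pivot are <= 11, and all elements to the right are > 11.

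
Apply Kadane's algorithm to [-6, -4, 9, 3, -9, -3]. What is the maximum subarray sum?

Using Kadane's algorithm on [-6, -4, 9, 3, -9, -3]:

Scanning through the array:
Position 1 (value -4): max_ending_here = -4, max_so_far = -4
Position 2 (value 9): max_ending_here = 9, max_so_far = 9
Position 3 (value 3): max_ending_here = 12, max_so_far = 12
Position 4 (value -9): max_ending_here = 3, max_so_far = 12
Position 5 (value -3): max_ending_here = 0, max_so_far = 12

Maximum subarray: [9, 3]
Maximum sum: 12

The maximum subarray is [9, 3] with sum 12. This subarray runs from index 2 to index 3.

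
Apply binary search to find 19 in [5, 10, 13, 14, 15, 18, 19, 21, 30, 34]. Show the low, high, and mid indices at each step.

Binary search for 19 in [5, 10, 13, 14, 15, 18, 19, 21, 30, 34]:

lo=0, hi=9, mid=4, arr[mid]=15 -> 15 < 19, search right half
lo=5, hi=9, mid=7, arr[mid]=21 -> 21 > 19, search left half
lo=5, hi=6, mid=5, arr[mid]=18 -> 18 < 19, search right half
lo=6, hi=6, mid=6, arr[mid]=19 -> Found target at index 6!

Binary search finds 19 at index 6 after 4 comparisons. The search repeatedly halves the search space by comparing with the middle element.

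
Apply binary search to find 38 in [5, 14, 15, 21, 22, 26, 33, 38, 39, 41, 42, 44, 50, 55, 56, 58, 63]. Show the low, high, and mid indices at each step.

Binary search for 38 in [5, 14, 15, 21, 22, 26, 33, 38, 39, 41, 42, 44, 50, 55, 56, 58, 63]:

lo=0, hi=16, mid=8, arr[mid]=39 -> 39 > 38, search left half
lo=0, hi=7, mid=3, arr[mid]=21 -> 21 < 38, search right half
lo=4, hi=7, mid=5, arr[mid]=26 -> 26 < 38, search right half
lo=6, hi=7, mid=6, arr[mid]=33 -> 33 < 38, search right half
lo=7, hi=7, mid=7, arr[mid]=38 -> Found target at index 7!

Binary search finds 38 at index 7 after 5 comparisons. The search repeatedly halves the search space by comparing with the middle element.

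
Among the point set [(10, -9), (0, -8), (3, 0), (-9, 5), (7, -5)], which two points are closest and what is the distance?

Computing all pairwise distances among 5 points:

d((10, -9), (0, -8)) = 10.0499
d((10, -9), (3, 0)) = 11.4018
d((10, -9), (-9, 5)) = 23.6008
d((10, -9), (7, -5)) = 5.0 <-- minimum
d((0, -8), (3, 0)) = 8.544
d((0, -8), (-9, 5)) = 15.8114
d((0, -8), (7, -5)) = 7.6158
d((3, 0), (-9, 5)) = 13.0
d((3, 0), (7, -5)) = 6.4031
d((-9, 5), (7, -5)) = 18.868

Closest pair: (10, -9) and (7, -5) with distance 5.0

The closest pair is (10, -9) and (7, -5) with Euclidean distance 5.0. For 5 points, brute-force pairwise comparison is shown above. For large n, the divide-and-conquer algorithm (sort by x, recurse on halves, check the dividing strip) achieves O(n log n).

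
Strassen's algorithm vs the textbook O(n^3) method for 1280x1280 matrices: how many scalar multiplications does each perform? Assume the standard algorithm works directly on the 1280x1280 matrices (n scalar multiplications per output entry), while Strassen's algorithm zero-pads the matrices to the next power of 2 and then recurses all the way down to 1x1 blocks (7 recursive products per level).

Matrix multiplication for 1280x1280 matrices:

Strassen's algorithm requires power-of-2 dimensions. Pad 1280x1280 to 2048x2048 (next power of 2).

Standard algorithm: 1280^3 = 2097152000 multiplications
Strassen's algorithm: 7^(log2(2048)) = 7^11 = 1977326743 multiplications
Savings: 2097152000 - 1977326743 = 119825257 multiplications

Standard: 2097152000 multiplications (1280^3). Strassen: 1977326743 multiplications (7^11, after padding to 2048x2048). Strassen reduces 8 recursive multiplications to 7 at each level.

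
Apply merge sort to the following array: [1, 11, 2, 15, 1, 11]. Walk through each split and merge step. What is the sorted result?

Merge sort trace:

Split: [1, 11, 2, 15, 1, 11] -> [1, 11, 2] and [15, 1, 11]
  Split: [1, 11, 2] -> [1] and [11, 2]
    Split: [11, 2] -> [11] and [2]
    Merge: [11] + [2] -> [2, 11]
  Merge: [1] + [2, 11] -> [1, 2, 11]
  Split: [15, 1, 11] -> [15] and [1, 11]
    Split: [1, 11] -> [1] and [11]
    Merge: [1] + [11] -> [1, 11]
  Merge: [15] + [1, 11] -> [1, 11, 15]
Merge: [1, 2, 11] + [1, 11, 15] -> [1, 1, 2, 11, 11, 15]

Final sorted array: [1, 1, 2, 11, 11, 15]

The merge sort proceeds by recursively splitting the array and merging sorted halves.
After all merges, the sorted array is [1, 1, 2, 11, 11, 15].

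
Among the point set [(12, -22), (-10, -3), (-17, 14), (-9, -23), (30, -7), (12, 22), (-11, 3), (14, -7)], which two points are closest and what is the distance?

Computing all pairwise distances among 8 points:

d((12, -22), (-10, -3)) = 29.0689
d((12, -22), (-17, 14)) = 46.2277
d((12, -22), (-9, -23)) = 21.0238
d((12, -22), (30, -7)) = 23.4307
d((12, -22), (12, 22)) = 44.0
d((12, -22), (-11, 3)) = 33.9706
d((12, -22), (14, -7)) = 15.1327
d((-10, -3), (-17, 14)) = 18.3848
d((-10, -3), (-9, -23)) = 20.025
d((-10, -3), (30, -7)) = 40.1995
d((-10, -3), (12, 22)) = 33.3017
d((-10, -3), (-11, 3)) = 6.0828 <-- minimum
d((-10, -3), (14, -7)) = 24.3311
d((-17, 14), (-9, -23)) = 37.855
d((-17, 14), (30, -7)) = 51.4782
d((-17, 14), (12, 22)) = 30.0832
d((-17, 14), (-11, 3)) = 12.53
d((-17, 14), (14, -7)) = 37.4433
d((-9, -23), (30, -7)) = 42.1545
d((-9, -23), (12, 22)) = 49.6588
d((-9, -23), (-11, 3)) = 26.0768
d((-9, -23), (14, -7)) = 28.0179
d((30, -7), (12, 22)) = 34.1321
d((30, -7), (-11, 3)) = 42.2019
d((30, -7), (14, -7)) = 16.0
d((12, 22), (-11, 3)) = 29.8329
d((12, 22), (14, -7)) = 29.0689
d((-11, 3), (14, -7)) = 26.9258

Closest pair: (-10, -3) and (-11, 3) with distance 6.0828

The closest pair is (-10, -3) and (-11, 3) with Euclidean distance 6.0828. For 8 points, brute-force pairwise comparison is shown above. For large n, the divide-and-conquer algorithm (sort by x, recurse on halves, check the dividing strip) achieves O(n log n).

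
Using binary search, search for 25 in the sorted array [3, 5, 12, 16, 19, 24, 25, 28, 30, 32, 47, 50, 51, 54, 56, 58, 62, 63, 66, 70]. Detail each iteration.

Binary search for 25 in [3, 5, 12, 16, 19, 24, 25, 28, 30, 32, 47, 50, 51, 54, 56, 58, 62, 63, 66, 70]:

lo=0, hi=19, mid=9, arr[mid]=32 -> 32 > 25, search left half
lo=0, hi=8, mid=4, arr[mid]=19 -> 19 < 25, search right half
lo=5, hi=8, mid=6, arr[mid]=25 -> Found target at index 6!

Binary search finds 25 at index 6 after 3 comparisons. The search repeatedly halves the search space by comparing with the middle element.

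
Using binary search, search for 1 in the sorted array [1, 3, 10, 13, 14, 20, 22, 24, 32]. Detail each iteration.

Binary search for 1 in [1, 3, 10, 13, 14, 20, 22, 24, 32]:

lo=0, hi=8, mid=4, arr[mid]=14 -> 14 > 1, search left half
lo=0, hi=3, mid=1, arr[mid]=3 -> 3 > 1, search left half
lo=0, hi=0, mid=0, arr[mid]=1 -> Found target at index 0!

Binary search finds 1 at index 0 after 3 comparisons. The search repeatedly halves the search space by comparing with the middle element.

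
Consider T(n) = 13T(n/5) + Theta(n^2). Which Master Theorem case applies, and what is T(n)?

Master Theorem for T(n) = 13T(n/5) + O(n^2):

a = 13, b = 5, c = 2
log_b(a) = log_5(13) = 1.5937

Case 3: c = 2 > log_5(13) = 1.5937
T(n) = O(n^2) = O(n^2)

For T(n) = 13T(n/5) + O(n^2): log_5(13) = 1.5937. This is Case 3 of the Master Theorem (c > log_b(a), work dominated by root), giving O(n^2).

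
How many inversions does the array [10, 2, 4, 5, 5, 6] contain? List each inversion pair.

Finding inversions in [10, 2, 4, 5, 5, 6]:

(0, 1): arr[0]=10 > arr[1]=2
(0, 2): arr[0]=10 > arr[2]=4
(0, 3): arr[0]=10 > arr[3]=5
(0, 4): arr[0]=10 > arr[4]=5
(0, 5): arr[0]=10 > arr[5]=6

Total inversions: 5

The array has 5 inversion(s): (0,1), (0,2), (0,3), (0,4), (0,5). Each pair (i,j) satisfies i < j and arr[i] > arr[j].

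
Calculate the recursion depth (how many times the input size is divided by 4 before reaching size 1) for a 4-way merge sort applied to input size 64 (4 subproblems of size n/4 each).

For divide and conquer with division factor 4:

Problem sizes at each level:
Level 0: 64
Level 1: 16
Level 2: 4
Level 3: 1

The root is level 0 and the size-1 base case is level 3 (the tree spans levels 0 through 3, i.e. 4 levels counting the root), so the depth is the number of divisions: log_4(64) = 3

The recursion tree depth is log_4(64) = 3. At each level, the problem size is divided by 4, so it takes 3 divisions to reduce to a base case of size 1. The algorithm makes 4 recursive calls at each level.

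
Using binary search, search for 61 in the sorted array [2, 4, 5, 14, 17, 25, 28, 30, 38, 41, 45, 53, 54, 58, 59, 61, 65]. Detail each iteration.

Binary search for 61 in [2, 4, 5, 14, 17, 25, 28, 30, 38, 41, 45, 53, 54, 58, 59, 61, 65]:

lo=0, hi=16, mid=8, arr[mid]=38 -> 38 < 61, search right half
lo=9, hi=16, mid=12, arr[mid]=54 -> 54 < 61, search right half
lo=13, hi=16, mid=14, arr[mid]=59 -> 59 < 61, search right half
lo=15, hi=16, mid=15, arr[mid]=61 -> Found target at index 15!

Binary search finds 61 at index 15 after 4 comparisons. The search repeatedly halves the search space by comparing with the middle element.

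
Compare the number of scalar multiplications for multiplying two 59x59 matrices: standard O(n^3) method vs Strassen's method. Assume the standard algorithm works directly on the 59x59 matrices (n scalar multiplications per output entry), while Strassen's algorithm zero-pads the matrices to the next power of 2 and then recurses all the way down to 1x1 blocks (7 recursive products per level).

Matrix multiplication for 59x59 matrices:

Strassen's algorithm requires power-of-2 dimensions. Pad 59x59 to 64x64 (next power of 2).

Standard algorithm: 59^3 = 205379 multiplications
Strassen's algorithm: 7^(log2(64)) = 7^6 = 117649 multiplications
Savings: 205379 - 117649 = 87730 multiplications

Standard: 205379 multiplications (59^3). Strassen: 117649 multiplications (7^6, after padding to 64x64). Strassen reduces 8 recursive multiplications to 7 at each level.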